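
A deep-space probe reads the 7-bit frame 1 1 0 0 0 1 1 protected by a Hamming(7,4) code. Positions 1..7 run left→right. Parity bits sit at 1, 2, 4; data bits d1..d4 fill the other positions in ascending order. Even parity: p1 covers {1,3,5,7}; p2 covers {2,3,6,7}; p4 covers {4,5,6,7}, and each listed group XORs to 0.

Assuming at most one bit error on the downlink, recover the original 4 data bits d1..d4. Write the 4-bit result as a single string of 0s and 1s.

s1 (pos 1,3,5,7): 1⊕0⊕0⊕1 = 0
s2 (pos 2,3,6,7): 1⊕0⊕1⊕1 = 1
s4 (pos 4,5,6,7): 0⊕0⊕1⊕1 = 0
Syndrome s4…s1 = 010 → error at position 2.
Flip position 2: 1100011 → 1000011
Read data bits from positions 3,5,6,7: 0011

0011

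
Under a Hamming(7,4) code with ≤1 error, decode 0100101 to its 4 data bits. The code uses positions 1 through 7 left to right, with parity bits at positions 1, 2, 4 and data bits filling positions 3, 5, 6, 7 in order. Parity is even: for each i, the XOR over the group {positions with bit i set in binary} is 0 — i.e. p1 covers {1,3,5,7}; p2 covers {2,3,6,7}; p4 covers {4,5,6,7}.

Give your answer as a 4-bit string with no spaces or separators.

s1 (pos 1,3,5,7): 0⊕0⊕1⊕1 = 0
s2 (pos 2,3,6,7): 1⊕0⊕0⊕1 = 0
s4 (pos 4,5,6,7): 0⊕1⊕0⊕1 = 0
Syndrome s4…s1 = 000 → no error.
Read data bits from positions 3,5,6,7: 0101

0101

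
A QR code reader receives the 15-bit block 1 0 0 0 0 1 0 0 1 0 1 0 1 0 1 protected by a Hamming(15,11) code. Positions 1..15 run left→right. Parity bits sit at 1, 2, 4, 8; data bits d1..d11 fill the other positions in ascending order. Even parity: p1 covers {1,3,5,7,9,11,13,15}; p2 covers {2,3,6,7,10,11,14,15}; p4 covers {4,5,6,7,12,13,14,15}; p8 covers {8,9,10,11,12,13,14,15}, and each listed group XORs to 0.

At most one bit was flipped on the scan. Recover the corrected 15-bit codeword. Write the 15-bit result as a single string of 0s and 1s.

s1 (pos 1,3,5,7,9,11,13,15): 1⊕0⊕0⊕0⊕1⊕1⊕1⊕1 = 1
s2 (pos 2,3,6,7,10,11,14,15): 0⊕0⊕1⊕0⊕0⊕1⊕0⊕1 = 1
s4 (pos 4,5,6,7,12,13,14,15): 0⊕0⊕1⊕0⊕0⊕1⊕0⊕1 = 1
s8 (pos 8,9,10,11,12,13,14,15): 0⊕1⊕0⊕1⊕0⊕1⊕0⊕1 = 0
Syndrome s8…s1 = 0111 → error at position 7.
Flip position 7: 100001001010101 → 100001101010101

100001101010101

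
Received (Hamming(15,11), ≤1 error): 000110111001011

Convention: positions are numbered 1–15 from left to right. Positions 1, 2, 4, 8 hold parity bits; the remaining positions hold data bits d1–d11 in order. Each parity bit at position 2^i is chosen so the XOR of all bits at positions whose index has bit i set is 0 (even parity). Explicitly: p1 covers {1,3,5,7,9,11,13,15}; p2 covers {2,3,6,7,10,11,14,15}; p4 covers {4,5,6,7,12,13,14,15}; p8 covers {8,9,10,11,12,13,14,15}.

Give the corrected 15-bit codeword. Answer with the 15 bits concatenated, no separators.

000110111101011

s1 (pos 1,3,5,7,9,11,13,15): 0⊕0⊕1⊕1⊕1⊕0⊕0⊕1 = 0
s2 (pos 2,3,6,7,10,11,14,15): 0⊕0⊕0⊕1⊕0⊕0⊕1⊕1 = 1
s4 (pos 4,5,6,7,12,13,14,15): 1⊕1⊕0⊕1⊕1⊕0⊕1⊕1 = 0
s8 (pos 8,9,10,11,12,13,14,15): 1⊕1⊕0⊕0⊕1⊕0⊕1⊕1 = 1
Syndrome s8…s1 = 1010 → error at position 10.
Flip position 10: 000110111001011 → 000110111101011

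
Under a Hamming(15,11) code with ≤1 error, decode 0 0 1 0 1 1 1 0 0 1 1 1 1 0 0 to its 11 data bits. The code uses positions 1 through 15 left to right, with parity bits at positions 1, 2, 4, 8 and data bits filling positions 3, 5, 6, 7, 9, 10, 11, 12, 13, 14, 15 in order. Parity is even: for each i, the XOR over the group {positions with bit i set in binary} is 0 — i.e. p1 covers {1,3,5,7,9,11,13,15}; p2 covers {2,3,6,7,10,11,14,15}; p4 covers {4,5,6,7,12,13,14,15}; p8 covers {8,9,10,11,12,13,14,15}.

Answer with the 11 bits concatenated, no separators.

11100111100

s1 (pos 1,3,5,7,9,11,13,15): 0⊕1⊕1⊕1⊕0⊕1⊕1⊕0 = 1
s2 (pos 2,3,6,7,10,11,14,15): 0⊕1⊕1⊕1⊕1⊕1⊕0⊕0 = 1
s4 (pos 4,5,6,7,12,13,14,15): 0⊕1⊕1⊕1⊕1⊕1⊕0⊕0 = 1
s8 (pos 8,9,10,11,12,13,14,15): 0⊕0⊕1⊕1⊕1⊕1⊕0⊕0 = 0
Syndrome s8…s1 = 0111 → error at position 7.
Flip position 7: 001011100111100 → 001011000111100
Read data bits from positions 3,5,6,7,9,10,11,12,13,14,15: 11100111100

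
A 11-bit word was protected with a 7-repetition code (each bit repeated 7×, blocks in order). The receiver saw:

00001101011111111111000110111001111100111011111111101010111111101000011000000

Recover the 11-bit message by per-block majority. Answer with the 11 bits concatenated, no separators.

01111111100

Block 1 (0000110): 2 ones → 0
Block 2 (1011111): 6 ones → 1
Block 3 (1111110): 6 ones → 1
Block 4 (0011011): 4 ones → 1
Block 5 (1001111): 5 ones → 1
Block 6 (1001110): 4 ones → 1
Block 7 (1111111): 7 ones → 1
Block 8 (1101010): 4 ones → 1
Block 9 (1111111): 7 ones → 1
Block 10 (0100001): 2 ones → 0
Block 11 (1000000): 1 one → 0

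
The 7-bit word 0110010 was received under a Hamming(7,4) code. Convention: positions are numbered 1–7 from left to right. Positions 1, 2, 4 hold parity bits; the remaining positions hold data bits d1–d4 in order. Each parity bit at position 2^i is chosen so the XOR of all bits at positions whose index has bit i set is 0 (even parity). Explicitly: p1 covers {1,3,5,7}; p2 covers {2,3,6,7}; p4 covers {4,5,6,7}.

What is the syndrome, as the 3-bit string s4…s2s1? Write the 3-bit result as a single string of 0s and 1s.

s1 (pos 1,3,5,7): 0⊕1⊕0⊕0 = 1
s2 (pos 2,3,6,7): 1⊕1⊕1⊕0 = 1
s4 (pos 4,5,6,7): 0⊕0⊕1⊕0 = 1
Syndrome s4…s1 = 111 → error at position 7.

111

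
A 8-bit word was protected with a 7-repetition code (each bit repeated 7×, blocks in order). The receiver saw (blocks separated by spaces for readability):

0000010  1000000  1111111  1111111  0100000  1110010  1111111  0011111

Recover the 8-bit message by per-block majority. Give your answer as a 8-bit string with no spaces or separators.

00110111

Block 1 (0000010): 1 one → 0
Block 2 (1000000): 1 one → 0
Block 3 (1111111): 7 ones → 1
Block 4 (1111111): 7 ones → 1
Block 5 (0100000): 1 one → 0
Block 6 (1110010): 4 ones → 1
Block 7 (1111111): 7 ones → 1
Block 8 (0011111): 5 ones → 1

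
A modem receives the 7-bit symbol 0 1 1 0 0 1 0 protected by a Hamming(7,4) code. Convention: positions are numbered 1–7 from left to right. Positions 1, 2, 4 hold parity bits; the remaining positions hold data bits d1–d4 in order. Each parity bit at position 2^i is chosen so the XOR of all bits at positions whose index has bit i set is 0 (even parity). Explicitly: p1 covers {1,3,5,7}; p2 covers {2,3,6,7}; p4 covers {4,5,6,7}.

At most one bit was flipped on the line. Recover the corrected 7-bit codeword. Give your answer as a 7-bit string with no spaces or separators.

0110011

s1 (pos 1,3,5,7): 0⊕1⊕0⊕0 = 1
s2 (pos 2,3,6,7): 1⊕1⊕1⊕0 = 1
s4 (pos 4,5,6,7): 0⊕0⊕1⊕0 = 1
Syndrome s4…s1 = 111 → error at position 7.
Flip position 7: 0110010 → 0110011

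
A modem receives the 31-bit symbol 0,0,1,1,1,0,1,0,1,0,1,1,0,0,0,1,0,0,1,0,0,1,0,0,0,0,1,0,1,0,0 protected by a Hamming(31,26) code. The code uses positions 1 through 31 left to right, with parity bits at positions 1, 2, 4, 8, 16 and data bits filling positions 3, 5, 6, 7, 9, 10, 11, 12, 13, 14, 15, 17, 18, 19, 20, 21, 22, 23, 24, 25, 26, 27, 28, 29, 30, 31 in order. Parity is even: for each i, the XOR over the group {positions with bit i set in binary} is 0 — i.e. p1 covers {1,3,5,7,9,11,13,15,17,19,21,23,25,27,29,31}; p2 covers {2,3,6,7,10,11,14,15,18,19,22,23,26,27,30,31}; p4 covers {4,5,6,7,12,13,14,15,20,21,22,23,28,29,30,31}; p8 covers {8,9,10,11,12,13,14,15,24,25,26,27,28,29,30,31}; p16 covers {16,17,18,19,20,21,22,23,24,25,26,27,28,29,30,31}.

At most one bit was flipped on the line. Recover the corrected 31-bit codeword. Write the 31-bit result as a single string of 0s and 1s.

0011101010110001001001010010100

s1 (pos 1,3,5,7,9,11,13,15,17,19,21,23,25,27,29,31): 0⊕1⊕1⊕1⊕1⊕1⊕0⊕0⊕0⊕1⊕0⊕0⊕0⊕1⊕1⊕0 = 0
s2 (pos 2,3,6,7,10,11,14,15,18,19,22,23,26,27,30,31): 0⊕1⊕0⊕1⊕0⊕1⊕0⊕0⊕0⊕1⊕1⊕0⊕0⊕1⊕0⊕0 = 0
s4 (pos 4,5,6,7,12,13,14,15,20,21,22,23,28,29,30,31): 1⊕1⊕0⊕1⊕1⊕0⊕0⊕0⊕0⊕0⊕1⊕0⊕0⊕1⊕0⊕0 = 0
s8 (pos 8,9,10,11,12,13,14,15,24,25,26,27,28,29,30,31): 0⊕1⊕0⊕1⊕1⊕0⊕0⊕0⊕0⊕0⊕0⊕1⊕0⊕1⊕0⊕0 = 1
s16 (pos 16,17,18,19,20,21,22,23,24,25,26,27,28,29,30,31): 1⊕0⊕0⊕1⊕0⊕0⊕1⊕0⊕0⊕0⊕0⊕1⊕0⊕1⊕0⊕0 = 1
Syndrome s16…s1 = 11000 → error at position 24.
Flip position 24: 0011101010110001001001000010100 → 0011101010110001001001010010100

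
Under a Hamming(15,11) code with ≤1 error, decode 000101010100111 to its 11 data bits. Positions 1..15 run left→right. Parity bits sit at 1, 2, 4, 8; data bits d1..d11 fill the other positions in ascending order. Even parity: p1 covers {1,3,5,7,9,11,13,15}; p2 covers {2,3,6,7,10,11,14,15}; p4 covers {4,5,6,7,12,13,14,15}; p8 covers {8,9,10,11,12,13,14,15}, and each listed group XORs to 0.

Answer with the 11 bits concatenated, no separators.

s1 (pos 1,3,5,7,9,11,13,15): 0⊕0⊕0⊕0⊕0⊕0⊕1⊕1 = 0
s2 (pos 2,3,6,7,10,11,14,15): 0⊕0⊕1⊕0⊕1⊕0⊕1⊕1 = 0
s4 (pos 4,5,6,7,12,13,14,15): 1⊕0⊕1⊕0⊕0⊕1⊕1⊕1 = 1
s8 (pos 8,9,10,11,12,13,14,15): 1⊕0⊕1⊕0⊕0⊕1⊕1⊕1 = 1
Syndrome s8…s1 = 1100 → error at position 12.
Flip position 12: 000101010100111 → 000101010101111
Read data bits from positions 3,5,6,7,9,10,11,12,13,14,15: 00100101111

00100101111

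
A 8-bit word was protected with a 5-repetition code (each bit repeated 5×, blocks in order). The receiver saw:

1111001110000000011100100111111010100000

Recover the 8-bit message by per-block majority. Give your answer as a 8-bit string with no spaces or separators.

11010110

Block 1 (11110): 4 ones → 1
Block 2 (01110): 3 ones → 1
Block 3 (00000): 0 ones → 0
Block 4 (00111): 3 ones → 1
Block 5 (00100): 1 one → 0
Block 6 (11111): 5 ones → 1
Block 7 (10101): 3 ones → 1
Block 8 (00000): 0 ones → 0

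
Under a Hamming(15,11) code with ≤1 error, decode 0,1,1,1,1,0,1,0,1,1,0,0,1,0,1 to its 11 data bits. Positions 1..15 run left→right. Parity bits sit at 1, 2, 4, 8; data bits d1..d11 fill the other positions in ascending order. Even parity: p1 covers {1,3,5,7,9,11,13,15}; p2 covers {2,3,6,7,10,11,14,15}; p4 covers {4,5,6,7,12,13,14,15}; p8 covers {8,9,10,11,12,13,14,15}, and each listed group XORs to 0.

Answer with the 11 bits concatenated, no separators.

11111100101

s1 (pos 1,3,5,7,9,11,13,15): 0⊕1⊕1⊕1⊕1⊕0⊕1⊕1 = 0
s2 (pos 2,3,6,7,10,11,14,15): 1⊕1⊕0⊕1⊕1⊕0⊕0⊕1 = 1
s4 (pos 4,5,6,7,12,13,14,15): 1⊕1⊕0⊕1⊕0⊕1⊕0⊕1 = 1
s8 (pos 8,9,10,11,12,13,14,15): 0⊕1⊕1⊕0⊕0⊕1⊕0⊕1 = 0
Syndrome s8…s1 = 0110 → error at position 6.
Flip position 6: 011110101100101 → 011111101100101
Read data bits from positions 3,5,6,7,9,10,11,12,13,14,15: 11111100101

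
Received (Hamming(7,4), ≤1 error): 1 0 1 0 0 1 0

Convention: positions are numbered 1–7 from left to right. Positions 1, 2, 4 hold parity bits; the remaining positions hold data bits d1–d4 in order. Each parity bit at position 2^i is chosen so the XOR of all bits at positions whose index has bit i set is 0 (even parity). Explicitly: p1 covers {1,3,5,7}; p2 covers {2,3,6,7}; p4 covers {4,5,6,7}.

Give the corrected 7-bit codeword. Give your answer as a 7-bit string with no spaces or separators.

s1 (pos 1,3,5,7): 1⊕1⊕0⊕0 = 0
s2 (pos 2,3,6,7): 0⊕1⊕1⊕0 = 0
s4 (pos 4,5,6,7): 0⊕0⊕1⊕0 = 1
Syndrome s4…s1 = 100 → error at position 4.
Flip position 4: 1010010 → 1011010

1011010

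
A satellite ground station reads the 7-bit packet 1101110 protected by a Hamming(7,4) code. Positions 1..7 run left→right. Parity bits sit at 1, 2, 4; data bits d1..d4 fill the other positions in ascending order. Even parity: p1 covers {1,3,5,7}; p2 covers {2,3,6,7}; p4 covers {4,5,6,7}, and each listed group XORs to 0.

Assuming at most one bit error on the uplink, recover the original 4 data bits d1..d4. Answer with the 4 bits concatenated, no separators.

0110

s1 (pos 1,3,5,7): 1⊕0⊕1⊕0 = 0
s2 (pos 2,3,6,7): 1⊕0⊕1⊕0 = 0
s4 (pos 4,5,6,7): 1⊕1⊕1⊕0 = 1
Syndrome s4…s1 = 100 → error at position 4.
Flip position 4: 1101110 → 1100110
Read data bits from positions 3,5,6,7: 0110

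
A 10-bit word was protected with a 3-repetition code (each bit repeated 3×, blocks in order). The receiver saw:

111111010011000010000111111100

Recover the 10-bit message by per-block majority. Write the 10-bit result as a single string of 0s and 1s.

Block 1 (111): 3 ones → 1
Block 2 (111): 3 ones → 1
Block 3 (010): 1 one → 0
Block 4 (011): 2 ones → 1
Block 5 (000): 0 ones → 0
Block 6 (010): 1 one → 0
Block 7 (000): 0 ones → 0
Block 8 (111): 3 ones → 1
Block 9 (111): 3 ones → 1
Block 10 (100): 1 one → 0

1101000110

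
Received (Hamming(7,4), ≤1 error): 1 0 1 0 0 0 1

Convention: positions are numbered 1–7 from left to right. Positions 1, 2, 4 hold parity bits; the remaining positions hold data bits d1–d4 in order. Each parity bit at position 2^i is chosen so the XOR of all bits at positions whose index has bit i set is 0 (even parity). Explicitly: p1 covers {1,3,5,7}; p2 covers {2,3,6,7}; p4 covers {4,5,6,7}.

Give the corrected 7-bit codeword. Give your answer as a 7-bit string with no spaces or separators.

s1 (pos 1,3,5,7): 1⊕1⊕0⊕1 = 1
s2 (pos 2,3,6,7): 0⊕1⊕0⊕1 = 0
s4 (pos 4,5,6,7): 0⊕0⊕0⊕1 = 1
Syndrome s4…s1 = 101 → error at position 5.
Flip position 5: 1010001 → 1010101

1010101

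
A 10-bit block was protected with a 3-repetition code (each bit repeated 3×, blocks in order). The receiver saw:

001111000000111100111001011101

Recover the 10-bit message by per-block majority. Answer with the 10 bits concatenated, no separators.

Block 1 (001): 1 one → 0
Block 2 (111): 3 ones → 1
Block 3 (000): 0 ones → 0
Block 4 (000): 0 ones → 0
Block 5 (111): 3 ones → 1
Block 6 (100): 1 one → 0
Block 7 (111): 3 ones → 1
Block 8 (001): 1 one → 0
Block 9 (011): 2 ones → 1
Block 10 (101): 2 ones → 1

0100101011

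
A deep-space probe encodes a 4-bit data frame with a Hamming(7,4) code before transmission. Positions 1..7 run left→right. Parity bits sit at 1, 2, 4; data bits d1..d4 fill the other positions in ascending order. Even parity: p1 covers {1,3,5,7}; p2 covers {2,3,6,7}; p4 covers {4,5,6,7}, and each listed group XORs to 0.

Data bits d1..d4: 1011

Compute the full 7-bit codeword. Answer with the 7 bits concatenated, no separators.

Place data at non-parity positions: p1 p2 1 p4 0 1 1
p1 (pos 1,3,5,7): XOR of data positions = 1⊕0⊕1 = 0
p2 (pos 2,3,6,7): XOR of data positions = 1⊕1⊕1 = 1
p4 (pos 4,5,6,7): XOR of data positions = 0⊕1⊕1 = 0
Codeword: 0110011

0110011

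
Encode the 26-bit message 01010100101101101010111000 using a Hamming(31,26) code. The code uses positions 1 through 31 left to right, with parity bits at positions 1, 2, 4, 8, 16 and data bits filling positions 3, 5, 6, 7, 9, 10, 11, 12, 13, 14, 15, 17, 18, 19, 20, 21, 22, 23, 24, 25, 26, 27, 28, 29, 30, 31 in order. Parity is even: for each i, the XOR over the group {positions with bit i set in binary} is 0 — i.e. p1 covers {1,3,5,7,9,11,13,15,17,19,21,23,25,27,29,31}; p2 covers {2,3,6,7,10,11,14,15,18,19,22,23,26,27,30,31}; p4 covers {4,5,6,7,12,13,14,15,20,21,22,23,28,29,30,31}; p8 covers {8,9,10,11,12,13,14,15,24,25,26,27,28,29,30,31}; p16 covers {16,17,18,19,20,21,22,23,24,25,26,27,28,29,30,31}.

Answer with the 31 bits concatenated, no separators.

Place data at non-parity positions: p1 p2 0 p4 1 0 1 p8 0 1 0 0 1 0 1 p16 1 0 1 1 0 1 0 1 0 1 1 1 0 0 0
p1 (pos 1,3,5,7,9,11,13,15,17,19,21,23,25,27,29,31): XOR of data positions = 0⊕1⊕1⊕0⊕0⊕1⊕1⊕1⊕1⊕0⊕0⊕0⊕1⊕0⊕0 = 1
p2 (pos 2,3,6,7,10,11,14,15,18,19,22,23,26,27,30,31): XOR of data positions = 0⊕0⊕1⊕1⊕0⊕0⊕1⊕0⊕1⊕1⊕0⊕1⊕1⊕0⊕0 = 1
p4 (pos 4,5,6,7,12,13,14,15,20,21,22,23,28,29,30,31): XOR of data positions = 1⊕0⊕1⊕0⊕1⊕0⊕1⊕1⊕0⊕1⊕0⊕1⊕0⊕0⊕0 = 1
p8 (pos 8,9,10,11,12,13,14,15,24,25,26,27,28,29,30,31): XOR of data positions = 0⊕1⊕0⊕0⊕1⊕0⊕1⊕1⊕0⊕1⊕1⊕1⊕0⊕0⊕0 = 1
p16 (pos 16,17,18,19,20,21,22,23,24,25,26,27,28,29,30,31): XOR of data positions = 1⊕0⊕1⊕1⊕0⊕1⊕0⊕1⊕0⊕1⊕1⊕1⊕0⊕0⊕0 = 0
Codeword: 1101101101001010101101010111000

1101101101001010101101010111000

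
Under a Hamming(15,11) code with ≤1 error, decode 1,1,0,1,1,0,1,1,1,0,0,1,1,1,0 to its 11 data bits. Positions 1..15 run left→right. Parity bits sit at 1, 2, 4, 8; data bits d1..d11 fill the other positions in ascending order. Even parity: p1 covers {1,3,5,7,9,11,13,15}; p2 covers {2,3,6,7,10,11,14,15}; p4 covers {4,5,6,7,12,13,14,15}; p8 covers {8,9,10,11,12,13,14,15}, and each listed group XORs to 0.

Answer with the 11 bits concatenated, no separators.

01011011110

s1 (pos 1,3,5,7,9,11,13,15): 1⊕0⊕1⊕1⊕1⊕0⊕1⊕0 = 1
s2 (pos 2,3,6,7,10,11,14,15): 1⊕0⊕0⊕1⊕0⊕0⊕1⊕0 = 1
s4 (pos 4,5,6,7,12,13,14,15): 1⊕1⊕0⊕1⊕1⊕1⊕1⊕0 = 0
s8 (pos 8,9,10,11,12,13,14,15): 1⊕1⊕0⊕0⊕1⊕1⊕1⊕0 = 1
Syndrome s8…s1 = 1011 → error at position 11.
Flip position 11: 110110111001110 → 110110111011110
Read data bits from positions 3,5,6,7,9,10,11,12,13,14,15: 01011011110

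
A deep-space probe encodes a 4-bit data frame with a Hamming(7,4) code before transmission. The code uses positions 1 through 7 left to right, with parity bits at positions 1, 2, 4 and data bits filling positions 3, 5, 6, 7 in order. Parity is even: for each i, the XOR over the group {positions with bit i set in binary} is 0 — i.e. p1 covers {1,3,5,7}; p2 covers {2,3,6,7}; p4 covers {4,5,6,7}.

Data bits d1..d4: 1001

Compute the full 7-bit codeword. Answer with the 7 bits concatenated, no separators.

0011001

Place data at non-parity positions: p1 p2 1 p4 0 0 1
p1 (pos 1,3,5,7): XOR of data positions = 1⊕0⊕1 = 0
p2 (pos 2,3,6,7): XOR of data positions = 1⊕0⊕1 = 0
p4 (pos 4,5,6,7): XOR of data positions = 0⊕0⊕1 = 1
Codeword: 0011001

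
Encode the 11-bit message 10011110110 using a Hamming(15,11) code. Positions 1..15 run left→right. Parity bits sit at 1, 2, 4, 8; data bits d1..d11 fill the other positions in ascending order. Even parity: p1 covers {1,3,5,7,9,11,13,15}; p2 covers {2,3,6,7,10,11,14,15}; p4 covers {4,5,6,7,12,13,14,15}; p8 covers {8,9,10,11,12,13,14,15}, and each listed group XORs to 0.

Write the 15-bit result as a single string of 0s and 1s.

111100111110110

Place data at non-parity positions: p1 p2 1 p4 0 0 1 p8 1 1 1 0 1 1 0
p1 (pos 1,3,5,7,9,11,13,15): XOR of data positions = 1⊕0⊕1⊕1⊕1⊕1⊕0 = 1
p2 (pos 2,3,6,7,10,11,14,15): XOR of data positions = 1⊕0⊕1⊕1⊕1⊕1⊕0 = 1
p4 (pos 4,5,6,7,12,13,14,15): XOR of data positions = 0⊕0⊕1⊕0⊕1⊕1⊕0 = 1
p8 (pos 8,9,10,11,12,13,14,15): XOR of data positions = 1⊕1⊕1⊕0⊕1⊕1⊕0 = 1
Codeword: 111100111110110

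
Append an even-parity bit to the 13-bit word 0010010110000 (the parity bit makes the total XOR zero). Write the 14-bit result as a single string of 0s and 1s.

XOR of the 13 data bits: 0⊕0⊕1⊕0⊕0⊕1⊕0⊕1⊕1⊕0⊕0⊕0⊕0 = 0
Parity bit = 0 (so all 14 bits XOR to 0).

00100101100000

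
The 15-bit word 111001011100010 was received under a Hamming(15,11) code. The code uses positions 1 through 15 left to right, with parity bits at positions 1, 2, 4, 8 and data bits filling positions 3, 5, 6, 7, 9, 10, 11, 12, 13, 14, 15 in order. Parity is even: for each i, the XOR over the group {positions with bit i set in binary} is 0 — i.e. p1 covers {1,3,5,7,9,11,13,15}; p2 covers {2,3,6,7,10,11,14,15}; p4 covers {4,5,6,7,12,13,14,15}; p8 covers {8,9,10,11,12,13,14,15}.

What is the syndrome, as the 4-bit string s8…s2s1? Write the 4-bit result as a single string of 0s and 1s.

0011

s1 (pos 1,3,5,7,9,11,13,15): 1⊕1⊕0⊕0⊕1⊕0⊕0⊕0 = 1
s2 (pos 2,3,6,7,10,11,14,15): 1⊕1⊕1⊕0⊕1⊕0⊕1⊕0 = 1
s4 (pos 4,5,6,7,12,13,14,15): 0⊕0⊕1⊕0⊕0⊕0⊕1⊕0 = 0
s8 (pos 8,9,10,11,12,13,14,15): 1⊕1⊕1⊕0⊕0⊕0⊕1⊕0 = 0
Syndrome s8…s1 = 0011 → error at position 3.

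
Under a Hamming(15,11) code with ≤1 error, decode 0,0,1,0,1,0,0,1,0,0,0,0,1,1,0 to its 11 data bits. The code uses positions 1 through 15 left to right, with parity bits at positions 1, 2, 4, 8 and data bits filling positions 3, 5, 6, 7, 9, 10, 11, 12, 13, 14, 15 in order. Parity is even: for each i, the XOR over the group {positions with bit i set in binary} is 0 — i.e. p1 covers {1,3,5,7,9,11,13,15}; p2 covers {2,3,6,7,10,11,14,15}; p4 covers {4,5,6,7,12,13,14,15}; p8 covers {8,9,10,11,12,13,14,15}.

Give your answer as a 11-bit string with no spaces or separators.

11000000010

s1 (pos 1,3,5,7,9,11,13,15): 0⊕1⊕1⊕0⊕0⊕0⊕1⊕0 = 1
s2 (pos 2,3,6,7,10,11,14,15): 0⊕1⊕0⊕0⊕0⊕0⊕1⊕0 = 0
s4 (pos 4,5,6,7,12,13,14,15): 0⊕1⊕0⊕0⊕0⊕1⊕1⊕0 = 1
s8 (pos 8,9,10,11,12,13,14,15): 1⊕0⊕0⊕0⊕0⊕1⊕1⊕0 = 1
Syndrome s8…s1 = 1101 → error at position 13.
Flip position 13: 001010010000110 → 001010010000010
Read data bits from positions 3,5,6,7,9,10,11,12,13,14,15: 11000000010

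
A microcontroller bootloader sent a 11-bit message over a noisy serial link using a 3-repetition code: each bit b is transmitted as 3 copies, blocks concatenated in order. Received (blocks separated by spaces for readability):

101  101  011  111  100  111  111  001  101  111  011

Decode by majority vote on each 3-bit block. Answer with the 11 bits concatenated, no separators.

Block 1 (101): 2 ones → 1
Block 2 (101): 2 ones → 1
Block 3 (011): 2 ones → 1
Block 4 (111): 3 ones → 1
Block 5 (100): 1 one → 0
Block 6 (111): 3 ones → 1
Block 7 (111): 3 ones → 1
Block 8 (001): 1 one → 0
Block 9 (101): 2 ones → 1
Block 10 (111): 3 ones → 1
Block 11 (011): 2 ones → 1

11110110111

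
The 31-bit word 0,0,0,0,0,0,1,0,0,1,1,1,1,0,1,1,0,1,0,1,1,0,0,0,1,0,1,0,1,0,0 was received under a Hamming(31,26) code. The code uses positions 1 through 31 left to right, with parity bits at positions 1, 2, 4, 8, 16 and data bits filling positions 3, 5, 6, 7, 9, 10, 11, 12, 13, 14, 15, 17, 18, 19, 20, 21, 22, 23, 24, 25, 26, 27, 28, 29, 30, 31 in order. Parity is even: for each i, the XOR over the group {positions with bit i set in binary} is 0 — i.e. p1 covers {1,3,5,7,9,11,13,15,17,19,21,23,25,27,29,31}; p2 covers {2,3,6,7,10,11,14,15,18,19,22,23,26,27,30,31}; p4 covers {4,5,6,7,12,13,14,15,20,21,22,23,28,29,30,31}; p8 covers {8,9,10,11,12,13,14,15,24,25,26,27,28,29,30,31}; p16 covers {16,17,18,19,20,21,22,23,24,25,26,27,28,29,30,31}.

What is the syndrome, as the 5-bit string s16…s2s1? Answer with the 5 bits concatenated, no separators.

s1 (pos 1,3,5,7,9,11,13,15,17,19,21,23,25,27,29,31): 0⊕0⊕0⊕1⊕0⊕1⊕1⊕1⊕0⊕0⊕1⊕0⊕1⊕1⊕1⊕0 = 0
s2 (pos 2,3,6,7,10,11,14,15,18,19,22,23,26,27,30,31): 0⊕0⊕0⊕1⊕1⊕1⊕0⊕1⊕1⊕0⊕0⊕0⊕0⊕1⊕0⊕0 = 0
s4 (pos 4,5,6,7,12,13,14,15,20,21,22,23,28,29,30,31): 0⊕0⊕0⊕1⊕1⊕1⊕0⊕1⊕1⊕1⊕0⊕0⊕0⊕1⊕0⊕0 = 1
s8 (pos 8,9,10,11,12,13,14,15,24,25,26,27,28,29,30,31): 0⊕0⊕1⊕1⊕1⊕1⊕0⊕1⊕0⊕1⊕0⊕1⊕0⊕1⊕0⊕0 = 0
s16 (pos 16,17,18,19,20,21,22,23,24,25,26,27,28,29,30,31): 1⊕0⊕1⊕0⊕1⊕1⊕0⊕0⊕0⊕1⊕0⊕1⊕0⊕1⊕0⊕0 = 1
Syndrome s16…s1 = 10100 → error at position 20.

10100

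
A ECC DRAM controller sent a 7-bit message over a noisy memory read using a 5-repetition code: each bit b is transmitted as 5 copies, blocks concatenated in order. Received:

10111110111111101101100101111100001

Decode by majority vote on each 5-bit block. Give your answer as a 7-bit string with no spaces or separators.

1111010

Block 1 (10111): 4 ones → 1
Block 2 (11011): 4 ones → 1
Block 3 (11111): 5 ones → 1
Block 4 (01101): 3 ones → 1
Block 5 (10010): 2 ones → 0
Block 6 (11111): 5 ones → 1
Block 7 (00001): 1 one → 0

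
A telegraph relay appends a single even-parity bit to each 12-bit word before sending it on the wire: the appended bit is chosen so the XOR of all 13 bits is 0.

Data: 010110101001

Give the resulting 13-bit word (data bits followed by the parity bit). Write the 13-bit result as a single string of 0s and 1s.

0101101010010

XOR of the 12 data bits: 0⊕1⊕0⊕1⊕1⊕0⊕1⊕0⊕1⊕0⊕0⊕1 = 0
Parity bit = 0 (so all 13 bits XOR to 0).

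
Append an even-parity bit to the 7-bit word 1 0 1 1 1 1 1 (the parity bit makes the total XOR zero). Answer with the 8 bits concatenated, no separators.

10111110

XOR of the 7 data bits: 1⊕0⊕1⊕1⊕1⊕1⊕1 = 0
Parity bit = 0 (so all 8 bits XOR to 0).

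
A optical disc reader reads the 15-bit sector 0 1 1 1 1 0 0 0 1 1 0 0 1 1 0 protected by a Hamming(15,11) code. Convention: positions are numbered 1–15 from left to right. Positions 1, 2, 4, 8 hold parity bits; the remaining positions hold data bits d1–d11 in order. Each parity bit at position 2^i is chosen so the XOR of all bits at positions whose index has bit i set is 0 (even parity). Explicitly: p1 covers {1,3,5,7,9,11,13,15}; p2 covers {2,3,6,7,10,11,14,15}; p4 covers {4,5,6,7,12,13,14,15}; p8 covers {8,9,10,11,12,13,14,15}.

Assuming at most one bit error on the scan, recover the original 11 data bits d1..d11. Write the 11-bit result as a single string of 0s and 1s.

s1 (pos 1,3,5,7,9,11,13,15): 0⊕1⊕1⊕0⊕1⊕0⊕1⊕0 = 0
s2 (pos 2,3,6,7,10,11,14,15): 1⊕1⊕0⊕0⊕1⊕0⊕1⊕0 = 0
s4 (pos 4,5,6,7,12,13,14,15): 1⊕1⊕0⊕0⊕0⊕1⊕1⊕0 = 0
s8 (pos 8,9,10,11,12,13,14,15): 0⊕1⊕1⊕0⊕0⊕1⊕1⊕0 = 0
Syndrome s8…s1 = 0000 → no error.
Read data bits from positions 3,5,6,7,9,10,11,12,13,14,15: 11001100110

11001100110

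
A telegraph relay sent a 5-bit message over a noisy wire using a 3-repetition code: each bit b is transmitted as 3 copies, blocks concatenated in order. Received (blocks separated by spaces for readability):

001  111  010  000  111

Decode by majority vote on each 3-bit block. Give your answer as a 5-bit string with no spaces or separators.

Block 1 (001): 1 one → 0
Block 2 (111): 3 ones → 1
Block 3 (010): 1 one → 0
Block 4 (000): 0 ones → 0
Block 5 (111): 3 ones → 1

01001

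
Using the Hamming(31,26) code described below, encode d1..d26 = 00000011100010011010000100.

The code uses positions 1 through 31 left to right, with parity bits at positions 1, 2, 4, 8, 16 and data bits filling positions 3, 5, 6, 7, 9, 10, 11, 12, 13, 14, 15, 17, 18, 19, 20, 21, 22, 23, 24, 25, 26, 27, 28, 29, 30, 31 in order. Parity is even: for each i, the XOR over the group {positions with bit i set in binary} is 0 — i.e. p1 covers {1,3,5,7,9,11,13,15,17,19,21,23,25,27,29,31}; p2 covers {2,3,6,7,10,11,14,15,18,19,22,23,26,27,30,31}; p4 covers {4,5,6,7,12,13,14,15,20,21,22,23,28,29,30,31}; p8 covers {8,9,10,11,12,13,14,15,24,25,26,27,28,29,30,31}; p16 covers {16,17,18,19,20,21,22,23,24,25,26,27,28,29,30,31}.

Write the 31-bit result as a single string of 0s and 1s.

0101000100111001010011010000100

Place data at non-parity positions: p1 p2 0 p4 0 0 0 p8 0 0 1 1 1 0 0 p16 0 1 0 0 1 1 0 1 0 0 0 0 1 0 0
p1 (pos 1,3,5,7,9,11,13,15,17,19,21,23,25,27,29,31): XOR of data positions = 0⊕0⊕0⊕0⊕1⊕1⊕0⊕0⊕0⊕1⊕0⊕0⊕0⊕1⊕0 = 0
p2 (pos 2,3,6,7,10,11,14,15,18,19,22,23,26,27,30,31): XOR of data positions = 0⊕0⊕0⊕0⊕1⊕0⊕0⊕1⊕0⊕1⊕0⊕0⊕0⊕0⊕0 = 1
p4 (pos 4,5,6,7,12,13,14,15,20,21,22,23,28,29,30,31): XOR of data positions = 0⊕0⊕0⊕1⊕1⊕0⊕0⊕0⊕1⊕1⊕0⊕0⊕1⊕0⊕0 = 1
p8 (pos 8,9,10,11,12,13,14,15,24,25,26,27,28,29,30,31): XOR of data positions = 0⊕0⊕1⊕1⊕1⊕0⊕0⊕1⊕0⊕0⊕0⊕0⊕1⊕0⊕0 = 1
p16 (pos 16,17,18,19,20,21,22,23,24,25,26,27,28,29,30,31): XOR of data positions = 0⊕1⊕0⊕0⊕1⊕1⊕0⊕1⊕0⊕0⊕0⊕0⊕1⊕0⊕0 = 1
Codeword: 0101000100111001010011010000100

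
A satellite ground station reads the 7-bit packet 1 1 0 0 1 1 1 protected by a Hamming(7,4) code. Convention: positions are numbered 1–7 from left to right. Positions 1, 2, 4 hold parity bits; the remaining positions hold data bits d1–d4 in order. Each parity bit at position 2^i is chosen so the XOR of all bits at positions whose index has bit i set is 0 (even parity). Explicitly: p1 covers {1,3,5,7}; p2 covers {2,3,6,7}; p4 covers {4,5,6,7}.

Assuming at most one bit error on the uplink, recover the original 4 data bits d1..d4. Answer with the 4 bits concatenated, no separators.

0110

s1 (pos 1,3,5,7): 1⊕0⊕1⊕1 = 1
s2 (pos 2,3,6,7): 1⊕0⊕1⊕1 = 1
s4 (pos 4,5,6,7): 0⊕1⊕1⊕1 = 1
Syndrome s4…s1 = 111 → error at position 7.
Flip position 7: 1100111 → 1100110
Read data bits from positions 3,5,6,7: 0110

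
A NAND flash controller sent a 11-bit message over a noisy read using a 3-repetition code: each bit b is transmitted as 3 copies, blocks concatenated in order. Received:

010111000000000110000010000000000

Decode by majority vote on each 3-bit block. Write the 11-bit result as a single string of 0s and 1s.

Block 1 (010): 1 one → 0
Block 2 (111): 3 ones → 1
Block 3 (000): 0 ones → 0
Block 4 (000): 0 ones → 0
Block 5 (000): 0 ones → 0
Block 6 (110): 2 ones → 1
Block 7 (000): 0 ones → 0
Block 8 (010): 1 one → 0
Block 9 (000): 0 ones → 0
Block 10 (000): 0 ones → 0
Block 11 (000): 0 ones → 0

01000100000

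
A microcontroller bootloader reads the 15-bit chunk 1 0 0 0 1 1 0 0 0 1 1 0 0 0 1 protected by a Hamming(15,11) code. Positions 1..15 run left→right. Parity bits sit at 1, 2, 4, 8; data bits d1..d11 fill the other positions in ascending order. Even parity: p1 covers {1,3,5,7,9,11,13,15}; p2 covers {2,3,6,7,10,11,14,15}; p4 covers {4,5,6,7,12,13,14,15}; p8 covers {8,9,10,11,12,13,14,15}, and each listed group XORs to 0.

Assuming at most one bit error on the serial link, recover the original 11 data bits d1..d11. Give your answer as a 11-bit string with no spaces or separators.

s1 (pos 1,3,5,7,9,11,13,15): 1⊕0⊕1⊕0⊕0⊕1⊕0⊕1 = 0
s2 (pos 2,3,6,7,10,11,14,15): 0⊕0⊕1⊕0⊕1⊕1⊕0⊕1 = 0
s4 (pos 4,5,6,7,12,13,14,15): 0⊕1⊕1⊕0⊕0⊕0⊕0⊕1 = 1
s8 (pos 8,9,10,11,12,13,14,15): 0⊕0⊕1⊕1⊕0⊕0⊕0⊕1 = 1
Syndrome s8…s1 = 1100 → error at position 12.
Flip position 12: 100011000110001 → 100011000111001
Read data bits from positions 3,5,6,7,9,10,11,12,13,14,15: 01100111001

01100111001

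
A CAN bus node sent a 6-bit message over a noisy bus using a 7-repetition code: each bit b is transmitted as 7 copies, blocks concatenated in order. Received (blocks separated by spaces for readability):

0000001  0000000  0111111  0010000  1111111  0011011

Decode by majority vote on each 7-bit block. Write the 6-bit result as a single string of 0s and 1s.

Block 1 (0000001): 1 one → 0
Block 2 (0000000): 0 ones → 0
Block 3 (0111111): 6 ones → 1
Block 4 (0010000): 1 one → 0
Block 5 (1111111): 7 ones → 1
Block 6 (0011011): 4 ones → 1

001011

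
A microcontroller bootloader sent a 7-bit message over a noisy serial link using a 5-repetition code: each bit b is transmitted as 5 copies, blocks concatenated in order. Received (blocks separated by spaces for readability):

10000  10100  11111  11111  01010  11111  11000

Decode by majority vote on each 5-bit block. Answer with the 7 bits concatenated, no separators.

0011010

Block 1 (10000): 1 one → 0
Block 2 (10100): 2 ones → 0
Block 3 (11111): 5 ones → 1
Block 4 (11111): 5 ones → 1
Block 5 (01010): 2 ones → 0
Block 6 (11111): 5 ones → 1
Block 7 (11000): 2 ones → 0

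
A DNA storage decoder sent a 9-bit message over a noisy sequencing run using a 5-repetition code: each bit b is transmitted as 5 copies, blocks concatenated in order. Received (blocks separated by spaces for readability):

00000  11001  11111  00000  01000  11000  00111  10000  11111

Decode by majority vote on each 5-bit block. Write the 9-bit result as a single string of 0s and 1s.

Block 1 (00000): 0 ones → 0
Block 2 (11001): 3 ones → 1
Block 3 (11111): 5 ones → 1
Block 4 (00000): 0 ones → 0
Block 5 (01000): 1 one → 0
Block 6 (11000): 2 ones → 0
Block 7 (00111): 3 ones → 1
Block 8 (10000): 1 one → 0
Block 9 (11111): 5 ones → 1

011000101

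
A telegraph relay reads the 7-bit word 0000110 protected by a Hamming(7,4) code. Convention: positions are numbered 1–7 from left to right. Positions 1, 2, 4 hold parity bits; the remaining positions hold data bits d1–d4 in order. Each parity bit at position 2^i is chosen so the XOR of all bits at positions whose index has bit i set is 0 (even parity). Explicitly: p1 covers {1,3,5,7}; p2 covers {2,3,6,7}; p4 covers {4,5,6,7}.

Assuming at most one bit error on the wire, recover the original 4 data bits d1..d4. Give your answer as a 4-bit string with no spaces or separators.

s1 (pos 1,3,5,7): 0⊕0⊕1⊕0 = 1
s2 (pos 2,3,6,7): 0⊕0⊕1⊕0 = 1
s4 (pos 4,5,6,7): 0⊕1⊕1⊕0 = 0
Syndrome s4…s1 = 011 → error at position 3.
Flip position 3: 0000110 → 0010110
Read data bits from positions 3,5,6,7: 1110

1110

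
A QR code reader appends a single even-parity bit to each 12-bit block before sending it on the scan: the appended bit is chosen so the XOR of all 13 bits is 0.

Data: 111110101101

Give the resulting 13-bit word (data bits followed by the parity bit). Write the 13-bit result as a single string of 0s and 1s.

XOR of the 12 data bits: 1⊕1⊕1⊕1⊕1⊕0⊕1⊕0⊕1⊕1⊕0⊕1 = 1
Parity bit = 1 (so all 13 bits XOR to 0).

1111101011011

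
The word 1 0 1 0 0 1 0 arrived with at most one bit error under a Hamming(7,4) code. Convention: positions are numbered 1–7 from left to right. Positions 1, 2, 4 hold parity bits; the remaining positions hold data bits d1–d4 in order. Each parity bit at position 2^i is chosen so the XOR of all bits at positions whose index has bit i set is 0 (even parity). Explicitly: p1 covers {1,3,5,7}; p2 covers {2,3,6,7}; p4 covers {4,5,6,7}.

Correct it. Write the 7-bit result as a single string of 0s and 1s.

s1 (pos 1,3,5,7): 1⊕1⊕0⊕0 = 0
s2 (pos 2,3,6,7): 0⊕1⊕1⊕0 = 0
s4 (pos 4,5,6,7): 0⊕0⊕1⊕0 = 1
Syndrome s4…s1 = 100 → error at position 4.
Flip position 4: 1010010 → 1011010

1011010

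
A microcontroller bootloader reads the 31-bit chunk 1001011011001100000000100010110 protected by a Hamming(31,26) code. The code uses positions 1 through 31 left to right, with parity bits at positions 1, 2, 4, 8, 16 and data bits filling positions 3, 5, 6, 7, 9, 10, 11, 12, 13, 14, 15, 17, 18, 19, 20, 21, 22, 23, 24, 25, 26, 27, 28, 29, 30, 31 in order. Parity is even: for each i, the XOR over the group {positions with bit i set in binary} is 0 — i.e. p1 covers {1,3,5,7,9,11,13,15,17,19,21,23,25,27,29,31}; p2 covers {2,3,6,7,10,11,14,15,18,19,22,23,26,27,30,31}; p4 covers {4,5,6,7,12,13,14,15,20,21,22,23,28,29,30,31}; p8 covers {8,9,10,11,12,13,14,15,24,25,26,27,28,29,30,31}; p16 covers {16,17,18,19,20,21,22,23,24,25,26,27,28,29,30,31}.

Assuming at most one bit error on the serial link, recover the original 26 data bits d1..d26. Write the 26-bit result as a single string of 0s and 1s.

s1 (pos 1,3,5,7,9,11,13,15,17,19,21,23,25,27,29,31): 1⊕0⊕0⊕1⊕1⊕0⊕1⊕0⊕0⊕0⊕0⊕1⊕0⊕1⊕1⊕0 = 1
s2 (pos 2,3,6,7,10,11,14,15,18,19,22,23,26,27,30,31): 0⊕0⊕1⊕1⊕1⊕0⊕1⊕0⊕0⊕0⊕0⊕1⊕0⊕1⊕1⊕0 = 1
s4 (pos 4,5,6,7,12,13,14,15,20,21,22,23,28,29,30,31): 1⊕0⊕1⊕1⊕0⊕1⊕1⊕0⊕0⊕0⊕0⊕1⊕0⊕1⊕1⊕0 = 0
s8 (pos 8,9,10,11,12,13,14,15,24,25,26,27,28,29,30,31): 0⊕1⊕1⊕0⊕0⊕1⊕1⊕0⊕0⊕0⊕0⊕1⊕0⊕1⊕1⊕0 = 1
s16 (pos 16,17,18,19,20,21,22,23,24,25,26,27,28,29,30,31): 0⊕0⊕0⊕0⊕0⊕0⊕0⊕1⊕0⊕0⊕0⊕1⊕0⊕1⊕1⊕0 = 0
Syndrome s16…s1 = 01011 → error at position 11.
Flip position 11: 1001011011001100000000100010110 → 1001011011101100000000100010110
Read data bits from positions 3,5,6,7,9,10,11,12,13,14,15,17,18,19,20,21,22,23,24,25,26,27,28,29,30,31: 00111110110000000100010110

00111110110000000100010110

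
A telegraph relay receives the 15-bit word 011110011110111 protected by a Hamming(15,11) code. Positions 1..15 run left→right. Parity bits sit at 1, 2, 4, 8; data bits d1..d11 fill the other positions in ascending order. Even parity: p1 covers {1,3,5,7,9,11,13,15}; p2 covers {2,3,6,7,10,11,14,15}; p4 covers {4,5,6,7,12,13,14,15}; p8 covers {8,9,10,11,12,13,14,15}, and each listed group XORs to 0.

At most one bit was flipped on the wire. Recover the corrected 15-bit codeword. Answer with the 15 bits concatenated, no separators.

s1 (pos 1,3,5,7,9,11,13,15): 0⊕1⊕1⊕0⊕1⊕1⊕1⊕1 = 0
s2 (pos 2,3,6,7,10,11,14,15): 1⊕1⊕0⊕0⊕1⊕1⊕1⊕1 = 0
s4 (pos 4,5,6,7,12,13,14,15): 1⊕1⊕0⊕0⊕0⊕1⊕1⊕1 = 1
s8 (pos 8,9,10,11,12,13,14,15): 1⊕1⊕1⊕1⊕0⊕1⊕1⊕1 = 1
Syndrome s8…s1 = 1100 → error at position 12.
Flip position 12: 011110011110111 → 011110011111111

011110011111111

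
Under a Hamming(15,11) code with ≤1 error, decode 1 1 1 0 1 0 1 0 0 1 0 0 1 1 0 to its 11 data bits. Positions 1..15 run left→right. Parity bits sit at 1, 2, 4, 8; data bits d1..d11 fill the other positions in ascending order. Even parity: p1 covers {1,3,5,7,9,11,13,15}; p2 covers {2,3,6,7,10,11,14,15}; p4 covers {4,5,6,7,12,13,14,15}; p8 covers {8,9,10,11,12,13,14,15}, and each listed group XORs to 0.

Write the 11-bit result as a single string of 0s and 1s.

s1 (pos 1,3,5,7,9,11,13,15): 1⊕1⊕1⊕1⊕0⊕0⊕1⊕0 = 1
s2 (pos 2,3,6,7,10,11,14,15): 1⊕1⊕0⊕1⊕1⊕0⊕1⊕0 = 1
s4 (pos 4,5,6,7,12,13,14,15): 0⊕1⊕0⊕1⊕0⊕1⊕1⊕0 = 0
s8 (pos 8,9,10,11,12,13,14,15): 0⊕0⊕1⊕0⊕0⊕1⊕1⊕0 = 1
Syndrome s8…s1 = 1011 → error at position 11.
Flip position 11: 111010100100110 → 111010100110110
Read data bits from positions 3,5,6,7,9,10,11,12,13,14,15: 11010110110

11010110110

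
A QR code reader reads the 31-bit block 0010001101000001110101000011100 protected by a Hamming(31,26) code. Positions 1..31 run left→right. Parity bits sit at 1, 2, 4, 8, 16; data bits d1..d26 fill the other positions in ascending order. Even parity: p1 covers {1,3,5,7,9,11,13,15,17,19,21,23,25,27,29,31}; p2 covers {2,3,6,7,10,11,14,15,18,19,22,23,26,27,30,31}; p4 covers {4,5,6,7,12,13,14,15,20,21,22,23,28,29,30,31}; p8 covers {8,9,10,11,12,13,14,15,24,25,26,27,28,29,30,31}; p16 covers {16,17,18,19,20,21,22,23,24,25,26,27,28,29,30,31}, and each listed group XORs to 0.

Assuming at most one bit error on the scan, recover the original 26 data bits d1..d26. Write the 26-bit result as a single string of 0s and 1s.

10010100100110101000011100

s1 (pos 1,3,5,7,9,11,13,15,17,19,21,23,25,27,29,31): 0⊕1⊕0⊕1⊕0⊕0⊕0⊕0⊕1⊕0⊕0⊕0⊕0⊕1⊕1⊕0 = 1
s2 (pos 2,3,6,7,10,11,14,15,18,19,22,23,26,27,30,31): 0⊕1⊕0⊕1⊕1⊕0⊕0⊕0⊕1⊕0⊕1⊕0⊕0⊕1⊕0⊕0 = 0
s4 (pos 4,5,6,7,12,13,14,15,20,21,22,23,28,29,30,31): 0⊕0⊕0⊕1⊕0⊕0⊕0⊕0⊕1⊕0⊕1⊕0⊕1⊕1⊕0⊕0 = 1
s8 (pos 8,9,10,11,12,13,14,15,24,25,26,27,28,29,30,31): 1⊕0⊕1⊕0⊕0⊕0⊕0⊕0⊕0⊕0⊕0⊕1⊕1⊕1⊕0⊕0 = 1
s16 (pos 16,17,18,19,20,21,22,23,24,25,26,27,28,29,30,31): 1⊕1⊕1⊕0⊕1⊕0⊕1⊕0⊕0⊕0⊕0⊕1⊕1⊕1⊕0⊕0 = 0
Syndrome s16…s1 = 01101 → error at position 13.
Flip position 13: 0010001101000001110101000011100 → 0010001101001001110101000011100
Read data bits from positions 3,5,6,7,9,10,11,12,13,14,15,17,18,19,20,21,22,23,24,25,26,27,28,29,30,31: 10010100100110101000011100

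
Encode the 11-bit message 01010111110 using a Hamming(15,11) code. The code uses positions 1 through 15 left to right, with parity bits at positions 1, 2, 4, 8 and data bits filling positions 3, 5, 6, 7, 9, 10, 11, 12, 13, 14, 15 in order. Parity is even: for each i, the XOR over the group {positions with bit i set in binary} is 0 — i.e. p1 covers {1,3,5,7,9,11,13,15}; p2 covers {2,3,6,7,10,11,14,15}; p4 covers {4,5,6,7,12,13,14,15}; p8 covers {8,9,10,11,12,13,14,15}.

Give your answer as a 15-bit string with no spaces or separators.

Place data at non-parity positions: p1 p2 0 p4 1 0 1 p8 0 1 1 1 1 1 0
p1 (pos 1,3,5,7,9,11,13,15): XOR of data positions = 0⊕1⊕1⊕0⊕1⊕1⊕0 = 0
p2 (pos 2,3,6,7,10,11,14,15): XOR of data positions = 0⊕0⊕1⊕1⊕1⊕1⊕0 = 0
p4 (pos 4,5,6,7,12,13,14,15): XOR of data positions = 1⊕0⊕1⊕1⊕1⊕1⊕0 = 1
p8 (pos 8,9,10,11,12,13,14,15): XOR of data positions = 0⊕1⊕1⊕1⊕1⊕1⊕0 = 1
Codeword: 000110110111110

000110110111110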